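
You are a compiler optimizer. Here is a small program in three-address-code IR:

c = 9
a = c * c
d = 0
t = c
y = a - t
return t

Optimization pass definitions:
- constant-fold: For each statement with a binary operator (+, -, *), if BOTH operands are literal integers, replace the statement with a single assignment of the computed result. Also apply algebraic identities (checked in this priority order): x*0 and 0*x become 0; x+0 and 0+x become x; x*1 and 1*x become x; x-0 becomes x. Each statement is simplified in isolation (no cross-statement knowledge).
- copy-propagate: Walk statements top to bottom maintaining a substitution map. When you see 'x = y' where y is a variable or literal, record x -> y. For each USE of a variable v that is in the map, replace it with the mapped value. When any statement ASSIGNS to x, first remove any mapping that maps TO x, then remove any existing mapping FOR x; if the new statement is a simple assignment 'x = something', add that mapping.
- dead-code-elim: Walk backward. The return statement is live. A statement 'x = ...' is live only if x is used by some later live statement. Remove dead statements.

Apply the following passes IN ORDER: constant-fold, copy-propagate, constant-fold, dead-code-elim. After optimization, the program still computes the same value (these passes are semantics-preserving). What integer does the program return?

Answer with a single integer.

Answer: 9

Derivation:
Initial IR:
  c = 9
  a = c * c
  d = 0
  t = c
  y = a - t
  return t
After constant-fold (6 stmts):
  c = 9
  a = c * c
  d = 0
  t = c
  y = a - t
  return t
After copy-propagate (6 stmts):
  c = 9
  a = 9 * 9
  d = 0
  t = 9
  y = a - 9
  return 9
After constant-fold (6 stmts):
  c = 9
  a = 81
  d = 0
  t = 9
  y = a - 9
  return 9
After dead-code-elim (1 stmts):
  return 9
Evaluate:
  c = 9  =>  c = 9
  a = c * c  =>  a = 81
  d = 0  =>  d = 0
  t = c  =>  t = 9
  y = a - t  =>  y = 72
  return t = 9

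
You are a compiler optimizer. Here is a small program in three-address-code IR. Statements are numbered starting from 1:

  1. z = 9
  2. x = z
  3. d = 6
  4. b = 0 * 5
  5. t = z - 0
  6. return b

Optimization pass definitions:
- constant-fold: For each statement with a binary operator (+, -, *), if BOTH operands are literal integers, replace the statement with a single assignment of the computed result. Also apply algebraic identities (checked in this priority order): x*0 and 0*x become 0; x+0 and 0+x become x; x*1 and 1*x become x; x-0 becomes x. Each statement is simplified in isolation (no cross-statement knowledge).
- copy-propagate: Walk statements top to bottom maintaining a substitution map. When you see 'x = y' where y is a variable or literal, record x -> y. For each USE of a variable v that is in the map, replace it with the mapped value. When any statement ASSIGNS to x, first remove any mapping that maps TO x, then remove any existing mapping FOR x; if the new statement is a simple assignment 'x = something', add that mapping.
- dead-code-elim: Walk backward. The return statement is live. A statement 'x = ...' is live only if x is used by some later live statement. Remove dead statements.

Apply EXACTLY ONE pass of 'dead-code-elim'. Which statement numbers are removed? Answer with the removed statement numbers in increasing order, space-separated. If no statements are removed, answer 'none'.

Backward liveness scan:
Stmt 1 'z = 9': DEAD (z not in live set [])
Stmt 2 'x = z': DEAD (x not in live set [])
Stmt 3 'd = 6': DEAD (d not in live set [])
Stmt 4 'b = 0 * 5': KEEP (b is live); live-in = []
Stmt 5 't = z - 0': DEAD (t not in live set ['b'])
Stmt 6 'return b': KEEP (return); live-in = ['b']
Removed statement numbers: [1, 2, 3, 5]
Surviving IR:
  b = 0 * 5
  return b

Answer: 1 2 3 5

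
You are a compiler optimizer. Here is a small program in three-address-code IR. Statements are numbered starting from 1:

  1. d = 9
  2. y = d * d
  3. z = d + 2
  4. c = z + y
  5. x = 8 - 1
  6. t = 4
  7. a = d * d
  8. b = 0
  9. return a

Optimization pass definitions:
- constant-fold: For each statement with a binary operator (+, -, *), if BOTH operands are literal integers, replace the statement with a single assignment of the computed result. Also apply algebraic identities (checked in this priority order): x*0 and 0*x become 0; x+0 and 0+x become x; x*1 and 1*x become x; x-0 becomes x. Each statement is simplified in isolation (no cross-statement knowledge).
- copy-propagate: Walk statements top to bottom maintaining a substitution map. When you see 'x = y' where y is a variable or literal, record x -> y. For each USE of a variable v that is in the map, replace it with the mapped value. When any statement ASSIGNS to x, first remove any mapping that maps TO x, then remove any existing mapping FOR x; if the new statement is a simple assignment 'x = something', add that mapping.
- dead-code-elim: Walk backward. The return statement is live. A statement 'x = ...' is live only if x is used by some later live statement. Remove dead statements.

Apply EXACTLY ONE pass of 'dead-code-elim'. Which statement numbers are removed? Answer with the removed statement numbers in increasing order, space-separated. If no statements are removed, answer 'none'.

Backward liveness scan:
Stmt 1 'd = 9': KEEP (d is live); live-in = []
Stmt 2 'y = d * d': DEAD (y not in live set ['d'])
Stmt 3 'z = d + 2': DEAD (z not in live set ['d'])
Stmt 4 'c = z + y': DEAD (c not in live set ['d'])
Stmt 5 'x = 8 - 1': DEAD (x not in live set ['d'])
Stmt 6 't = 4': DEAD (t not in live set ['d'])
Stmt 7 'a = d * d': KEEP (a is live); live-in = ['d']
Stmt 8 'b = 0': DEAD (b not in live set ['a'])
Stmt 9 'return a': KEEP (return); live-in = ['a']
Removed statement numbers: [2, 3, 4, 5, 6, 8]
Surviving IR:
  d = 9
  a = d * d
  return a

Answer: 2 3 4 5 6 8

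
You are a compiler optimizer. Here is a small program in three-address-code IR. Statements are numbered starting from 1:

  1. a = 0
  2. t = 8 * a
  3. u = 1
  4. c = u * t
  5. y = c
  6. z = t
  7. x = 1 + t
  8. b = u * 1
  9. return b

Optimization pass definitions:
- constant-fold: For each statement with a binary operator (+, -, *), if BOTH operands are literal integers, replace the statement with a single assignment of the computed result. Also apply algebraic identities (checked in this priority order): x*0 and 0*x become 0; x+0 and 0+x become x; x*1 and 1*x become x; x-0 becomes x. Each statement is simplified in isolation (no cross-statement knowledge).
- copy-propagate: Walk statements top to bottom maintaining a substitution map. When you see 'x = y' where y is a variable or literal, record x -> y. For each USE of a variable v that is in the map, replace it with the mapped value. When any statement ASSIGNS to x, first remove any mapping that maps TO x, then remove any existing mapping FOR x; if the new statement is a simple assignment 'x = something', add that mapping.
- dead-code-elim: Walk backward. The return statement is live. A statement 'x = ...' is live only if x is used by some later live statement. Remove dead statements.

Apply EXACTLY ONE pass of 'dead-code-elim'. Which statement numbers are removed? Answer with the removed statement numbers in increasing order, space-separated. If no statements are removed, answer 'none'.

Backward liveness scan:
Stmt 1 'a = 0': DEAD (a not in live set [])
Stmt 2 't = 8 * a': DEAD (t not in live set [])
Stmt 3 'u = 1': KEEP (u is live); live-in = []
Stmt 4 'c = u * t': DEAD (c not in live set ['u'])
Stmt 5 'y = c': DEAD (y not in live set ['u'])
Stmt 6 'z = t': DEAD (z not in live set ['u'])
Stmt 7 'x = 1 + t': DEAD (x not in live set ['u'])
Stmt 8 'b = u * 1': KEEP (b is live); live-in = ['u']
Stmt 9 'return b': KEEP (return); live-in = ['b']
Removed statement numbers: [1, 2, 4, 5, 6, 7]
Surviving IR:
  u = 1
  b = u * 1
  return b

Answer: 1 2 4 5 6 7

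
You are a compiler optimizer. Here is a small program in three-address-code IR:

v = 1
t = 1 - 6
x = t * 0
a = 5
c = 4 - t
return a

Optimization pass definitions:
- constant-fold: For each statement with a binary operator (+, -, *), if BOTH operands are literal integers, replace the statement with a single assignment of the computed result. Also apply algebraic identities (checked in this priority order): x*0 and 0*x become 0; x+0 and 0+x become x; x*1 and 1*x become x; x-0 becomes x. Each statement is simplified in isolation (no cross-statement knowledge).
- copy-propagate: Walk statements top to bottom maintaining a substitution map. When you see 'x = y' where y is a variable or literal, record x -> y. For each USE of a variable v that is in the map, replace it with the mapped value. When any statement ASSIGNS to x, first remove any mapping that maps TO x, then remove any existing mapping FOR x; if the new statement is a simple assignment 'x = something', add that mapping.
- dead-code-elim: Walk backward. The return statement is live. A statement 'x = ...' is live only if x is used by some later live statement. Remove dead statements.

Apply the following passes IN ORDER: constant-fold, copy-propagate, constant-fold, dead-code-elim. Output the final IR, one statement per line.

Answer: return 5

Derivation:
Initial IR:
  v = 1
  t = 1 - 6
  x = t * 0
  a = 5
  c = 4 - t
  return a
After constant-fold (6 stmts):
  v = 1
  t = -5
  x = 0
  a = 5
  c = 4 - t
  return a
After copy-propagate (6 stmts):
  v = 1
  t = -5
  x = 0
  a = 5
  c = 4 - -5
  return 5
After constant-fold (6 stmts):
  v = 1
  t = -5
  x = 0
  a = 5
  c = 9
  return 5
After dead-code-elim (1 stmts):
  return 5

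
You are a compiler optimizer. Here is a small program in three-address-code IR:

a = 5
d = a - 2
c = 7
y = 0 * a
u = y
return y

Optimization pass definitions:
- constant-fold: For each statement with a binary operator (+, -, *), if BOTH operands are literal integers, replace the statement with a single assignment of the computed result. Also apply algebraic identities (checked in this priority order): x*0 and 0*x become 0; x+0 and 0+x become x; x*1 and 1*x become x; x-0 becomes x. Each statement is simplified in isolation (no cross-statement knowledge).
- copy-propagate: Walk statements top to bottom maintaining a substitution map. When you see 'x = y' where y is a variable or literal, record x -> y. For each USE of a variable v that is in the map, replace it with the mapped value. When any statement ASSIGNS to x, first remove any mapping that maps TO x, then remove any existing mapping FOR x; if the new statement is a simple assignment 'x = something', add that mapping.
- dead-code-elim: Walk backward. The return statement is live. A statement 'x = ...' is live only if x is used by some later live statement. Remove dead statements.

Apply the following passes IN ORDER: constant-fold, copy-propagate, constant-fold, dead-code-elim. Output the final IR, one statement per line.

Answer: return 0

Derivation:
Initial IR:
  a = 5
  d = a - 2
  c = 7
  y = 0 * a
  u = y
  return y
After constant-fold (6 stmts):
  a = 5
  d = a - 2
  c = 7
  y = 0
  u = y
  return y
After copy-propagate (6 stmts):
  a = 5
  d = 5 - 2
  c = 7
  y = 0
  u = 0
  return 0
After constant-fold (6 stmts):
  a = 5
  d = 3
  c = 7
  y = 0
  u = 0
  return 0
After dead-code-elim (1 stmts):
  return 0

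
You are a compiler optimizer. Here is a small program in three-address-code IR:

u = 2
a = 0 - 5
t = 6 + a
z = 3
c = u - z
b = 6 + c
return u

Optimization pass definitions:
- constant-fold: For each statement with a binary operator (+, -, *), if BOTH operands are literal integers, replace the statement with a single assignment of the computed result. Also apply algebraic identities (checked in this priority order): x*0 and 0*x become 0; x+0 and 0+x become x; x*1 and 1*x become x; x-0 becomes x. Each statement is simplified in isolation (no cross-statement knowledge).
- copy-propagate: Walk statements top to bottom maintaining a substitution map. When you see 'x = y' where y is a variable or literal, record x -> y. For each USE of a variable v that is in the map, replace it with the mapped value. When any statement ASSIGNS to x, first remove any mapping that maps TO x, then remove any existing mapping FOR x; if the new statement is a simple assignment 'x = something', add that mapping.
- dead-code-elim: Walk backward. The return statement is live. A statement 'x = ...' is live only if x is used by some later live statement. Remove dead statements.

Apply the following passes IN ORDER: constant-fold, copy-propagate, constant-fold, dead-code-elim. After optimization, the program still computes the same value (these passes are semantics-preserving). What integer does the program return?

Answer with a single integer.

Initial IR:
  u = 2
  a = 0 - 5
  t = 6 + a
  z = 3
  c = u - z
  b = 6 + c
  return u
After constant-fold (7 stmts):
  u = 2
  a = -5
  t = 6 + a
  z = 3
  c = u - z
  b = 6 + c
  return u
After copy-propagate (7 stmts):
  u = 2
  a = -5
  t = 6 + -5
  z = 3
  c = 2 - 3
  b = 6 + c
  return 2
After constant-fold (7 stmts):
  u = 2
  a = -5
  t = 1
  z = 3
  c = -1
  b = 6 + c
  return 2
After dead-code-elim (1 stmts):
  return 2
Evaluate:
  u = 2  =>  u = 2
  a = 0 - 5  =>  a = -5
  t = 6 + a  =>  t = 1
  z = 3  =>  z = 3
  c = u - z  =>  c = -1
  b = 6 + c  =>  b = 5
  return u = 2

Answer: 2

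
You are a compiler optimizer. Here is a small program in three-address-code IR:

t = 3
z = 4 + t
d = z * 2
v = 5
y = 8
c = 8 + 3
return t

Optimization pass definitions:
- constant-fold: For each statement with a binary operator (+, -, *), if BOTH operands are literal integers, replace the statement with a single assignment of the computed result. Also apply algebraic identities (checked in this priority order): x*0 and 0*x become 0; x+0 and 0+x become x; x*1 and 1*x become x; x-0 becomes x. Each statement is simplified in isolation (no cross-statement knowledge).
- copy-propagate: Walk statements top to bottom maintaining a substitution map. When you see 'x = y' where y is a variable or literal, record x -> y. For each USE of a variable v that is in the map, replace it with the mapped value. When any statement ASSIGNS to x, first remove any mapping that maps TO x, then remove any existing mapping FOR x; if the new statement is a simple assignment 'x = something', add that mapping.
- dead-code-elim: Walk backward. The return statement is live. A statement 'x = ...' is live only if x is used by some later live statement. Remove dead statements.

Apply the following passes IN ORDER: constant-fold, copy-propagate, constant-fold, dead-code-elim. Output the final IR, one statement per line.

Answer: return 3

Derivation:
Initial IR:
  t = 3
  z = 4 + t
  d = z * 2
  v = 5
  y = 8
  c = 8 + 3
  return t
After constant-fold (7 stmts):
  t = 3
  z = 4 + t
  d = z * 2
  v = 5
  y = 8
  c = 11
  return t
After copy-propagate (7 stmts):
  t = 3
  z = 4 + 3
  d = z * 2
  v = 5
  y = 8
  c = 11
  return 3
After constant-fold (7 stmts):
  t = 3
  z = 7
  d = z * 2
  v = 5
  y = 8
  c = 11
  return 3
After dead-code-elim (1 stmts):
  return 3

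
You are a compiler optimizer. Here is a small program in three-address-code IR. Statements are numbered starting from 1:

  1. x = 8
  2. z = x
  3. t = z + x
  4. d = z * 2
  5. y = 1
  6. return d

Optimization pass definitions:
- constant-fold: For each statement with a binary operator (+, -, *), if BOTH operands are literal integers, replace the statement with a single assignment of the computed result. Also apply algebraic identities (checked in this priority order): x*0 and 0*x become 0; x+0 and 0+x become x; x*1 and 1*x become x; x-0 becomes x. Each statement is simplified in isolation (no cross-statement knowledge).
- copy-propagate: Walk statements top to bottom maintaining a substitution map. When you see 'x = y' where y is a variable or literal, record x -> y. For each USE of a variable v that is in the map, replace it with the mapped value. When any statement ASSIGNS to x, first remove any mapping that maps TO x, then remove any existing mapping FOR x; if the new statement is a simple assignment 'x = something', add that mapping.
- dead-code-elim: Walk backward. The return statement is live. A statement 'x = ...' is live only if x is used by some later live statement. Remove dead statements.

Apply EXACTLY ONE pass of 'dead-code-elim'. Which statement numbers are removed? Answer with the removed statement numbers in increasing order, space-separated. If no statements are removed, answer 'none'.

Backward liveness scan:
Stmt 1 'x = 8': KEEP (x is live); live-in = []
Stmt 2 'z = x': KEEP (z is live); live-in = ['x']
Stmt 3 't = z + x': DEAD (t not in live set ['z'])
Stmt 4 'd = z * 2': KEEP (d is live); live-in = ['z']
Stmt 5 'y = 1': DEAD (y not in live set ['d'])
Stmt 6 'return d': KEEP (return); live-in = ['d']
Removed statement numbers: [3, 5]
Surviving IR:
  x = 8
  z = x
  d = z * 2
  return d

Answer: 3 5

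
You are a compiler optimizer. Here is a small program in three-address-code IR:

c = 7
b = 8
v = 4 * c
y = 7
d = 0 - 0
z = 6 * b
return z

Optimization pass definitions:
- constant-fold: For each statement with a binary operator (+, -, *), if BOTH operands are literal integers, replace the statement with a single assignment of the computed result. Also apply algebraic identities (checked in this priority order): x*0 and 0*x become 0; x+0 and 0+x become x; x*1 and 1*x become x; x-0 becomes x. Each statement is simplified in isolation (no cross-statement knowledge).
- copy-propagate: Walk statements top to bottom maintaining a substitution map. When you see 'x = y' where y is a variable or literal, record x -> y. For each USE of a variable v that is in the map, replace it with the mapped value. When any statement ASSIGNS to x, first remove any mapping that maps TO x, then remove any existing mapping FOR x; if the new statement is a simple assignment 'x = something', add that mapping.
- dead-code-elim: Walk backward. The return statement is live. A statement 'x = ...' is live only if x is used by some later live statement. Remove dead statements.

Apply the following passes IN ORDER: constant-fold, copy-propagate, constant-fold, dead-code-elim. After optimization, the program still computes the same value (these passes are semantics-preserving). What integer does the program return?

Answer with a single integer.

Initial IR:
  c = 7
  b = 8
  v = 4 * c
  y = 7
  d = 0 - 0
  z = 6 * b
  return z
After constant-fold (7 stmts):
  c = 7
  b = 8
  v = 4 * c
  y = 7
  d = 0
  z = 6 * b
  return z
After copy-propagate (7 stmts):
  c = 7
  b = 8
  v = 4 * 7
  y = 7
  d = 0
  z = 6 * 8
  return z
After constant-fold (7 stmts):
  c = 7
  b = 8
  v = 28
  y = 7
  d = 0
  z = 48
  return z
After dead-code-elim (2 stmts):
  z = 48
  return z
Evaluate:
  c = 7  =>  c = 7
  b = 8  =>  b = 8
  v = 4 * c  =>  v = 28
  y = 7  =>  y = 7
  d = 0 - 0  =>  d = 0
  z = 6 * b  =>  z = 48
  return z = 48

Answer: 48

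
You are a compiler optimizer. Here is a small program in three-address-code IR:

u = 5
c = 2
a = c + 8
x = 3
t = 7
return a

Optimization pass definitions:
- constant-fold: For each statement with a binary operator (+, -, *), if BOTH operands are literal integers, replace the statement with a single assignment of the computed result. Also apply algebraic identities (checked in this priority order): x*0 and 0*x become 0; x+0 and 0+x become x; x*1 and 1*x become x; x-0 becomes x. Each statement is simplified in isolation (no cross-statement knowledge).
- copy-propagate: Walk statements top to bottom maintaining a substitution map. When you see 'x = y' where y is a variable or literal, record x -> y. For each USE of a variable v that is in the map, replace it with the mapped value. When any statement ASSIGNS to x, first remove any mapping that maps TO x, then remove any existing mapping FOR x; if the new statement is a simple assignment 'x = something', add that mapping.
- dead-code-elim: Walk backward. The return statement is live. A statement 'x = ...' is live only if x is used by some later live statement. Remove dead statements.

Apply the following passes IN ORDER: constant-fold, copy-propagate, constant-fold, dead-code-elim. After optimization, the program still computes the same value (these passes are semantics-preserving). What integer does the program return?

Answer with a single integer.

Answer: 10

Derivation:
Initial IR:
  u = 5
  c = 2
  a = c + 8
  x = 3
  t = 7
  return a
After constant-fold (6 stmts):
  u = 5
  c = 2
  a = c + 8
  x = 3
  t = 7
  return a
After copy-propagate (6 stmts):
  u = 5
  c = 2
  a = 2 + 8
  x = 3
  t = 7
  return a
After constant-fold (6 stmts):
  u = 5
  c = 2
  a = 10
  x = 3
  t = 7
  return a
After dead-code-elim (2 stmts):
  a = 10
  return a
Evaluate:
  u = 5  =>  u = 5
  c = 2  =>  c = 2
  a = c + 8  =>  a = 10
  x = 3  =>  x = 3
  t = 7  =>  t = 7
  return a = 10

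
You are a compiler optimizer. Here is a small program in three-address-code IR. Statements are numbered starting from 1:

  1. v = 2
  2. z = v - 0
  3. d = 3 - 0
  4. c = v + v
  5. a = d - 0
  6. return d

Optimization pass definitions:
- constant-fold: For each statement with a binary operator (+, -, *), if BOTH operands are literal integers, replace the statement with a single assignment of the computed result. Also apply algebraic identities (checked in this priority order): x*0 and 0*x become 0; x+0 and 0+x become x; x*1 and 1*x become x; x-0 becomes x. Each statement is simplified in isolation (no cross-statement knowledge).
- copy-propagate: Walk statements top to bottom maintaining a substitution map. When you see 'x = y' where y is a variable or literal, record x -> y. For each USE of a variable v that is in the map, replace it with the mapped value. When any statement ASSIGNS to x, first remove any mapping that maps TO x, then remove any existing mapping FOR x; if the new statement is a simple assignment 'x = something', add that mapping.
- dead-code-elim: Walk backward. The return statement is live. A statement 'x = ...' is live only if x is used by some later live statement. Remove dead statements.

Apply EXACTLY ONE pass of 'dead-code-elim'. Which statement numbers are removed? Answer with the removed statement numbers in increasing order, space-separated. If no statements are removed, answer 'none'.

Backward liveness scan:
Stmt 1 'v = 2': DEAD (v not in live set [])
Stmt 2 'z = v - 0': DEAD (z not in live set [])
Stmt 3 'd = 3 - 0': KEEP (d is live); live-in = []
Stmt 4 'c = v + v': DEAD (c not in live set ['d'])
Stmt 5 'a = d - 0': DEAD (a not in live set ['d'])
Stmt 6 'return d': KEEP (return); live-in = ['d']
Removed statement numbers: [1, 2, 4, 5]
Surviving IR:
  d = 3 - 0
  return d

Answer: 1 2 4 5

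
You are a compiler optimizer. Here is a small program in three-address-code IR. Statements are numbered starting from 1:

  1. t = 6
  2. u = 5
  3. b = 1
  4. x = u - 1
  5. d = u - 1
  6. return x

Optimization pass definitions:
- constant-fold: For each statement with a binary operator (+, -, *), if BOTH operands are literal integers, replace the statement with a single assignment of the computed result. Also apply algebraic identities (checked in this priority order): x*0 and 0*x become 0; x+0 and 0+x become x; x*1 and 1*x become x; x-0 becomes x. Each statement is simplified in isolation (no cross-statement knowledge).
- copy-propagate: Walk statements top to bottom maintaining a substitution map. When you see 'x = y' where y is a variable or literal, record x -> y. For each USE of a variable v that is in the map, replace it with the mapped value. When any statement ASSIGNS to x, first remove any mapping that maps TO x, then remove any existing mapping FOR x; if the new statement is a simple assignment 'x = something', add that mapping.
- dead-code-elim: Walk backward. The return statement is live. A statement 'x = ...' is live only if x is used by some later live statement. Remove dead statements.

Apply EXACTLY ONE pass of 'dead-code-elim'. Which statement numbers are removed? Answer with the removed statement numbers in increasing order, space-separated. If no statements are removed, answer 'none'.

Answer: 1 3 5

Derivation:
Backward liveness scan:
Stmt 1 't = 6': DEAD (t not in live set [])
Stmt 2 'u = 5': KEEP (u is live); live-in = []
Stmt 3 'b = 1': DEAD (b not in live set ['u'])
Stmt 4 'x = u - 1': KEEP (x is live); live-in = ['u']
Stmt 5 'd = u - 1': DEAD (d not in live set ['x'])
Stmt 6 'return x': KEEP (return); live-in = ['x']
Removed statement numbers: [1, 3, 5]
Surviving IR:
  u = 5
  x = u - 1
  return x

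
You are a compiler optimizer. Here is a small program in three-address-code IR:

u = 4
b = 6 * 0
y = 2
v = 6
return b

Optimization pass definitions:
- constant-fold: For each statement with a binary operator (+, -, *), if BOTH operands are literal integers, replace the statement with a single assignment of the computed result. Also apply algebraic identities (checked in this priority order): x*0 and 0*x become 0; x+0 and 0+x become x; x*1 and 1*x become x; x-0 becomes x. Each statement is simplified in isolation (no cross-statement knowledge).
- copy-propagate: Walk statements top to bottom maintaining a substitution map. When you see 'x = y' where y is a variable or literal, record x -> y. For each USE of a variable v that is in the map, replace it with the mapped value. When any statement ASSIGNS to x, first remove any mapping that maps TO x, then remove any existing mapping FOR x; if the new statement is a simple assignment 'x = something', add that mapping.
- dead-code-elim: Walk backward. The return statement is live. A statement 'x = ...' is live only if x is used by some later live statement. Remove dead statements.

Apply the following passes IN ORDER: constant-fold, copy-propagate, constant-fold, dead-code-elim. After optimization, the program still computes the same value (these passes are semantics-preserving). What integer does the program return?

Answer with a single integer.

Answer: 0

Derivation:
Initial IR:
  u = 4
  b = 6 * 0
  y = 2
  v = 6
  return b
After constant-fold (5 stmts):
  u = 4
  b = 0
  y = 2
  v = 6
  return b
After copy-propagate (5 stmts):
  u = 4
  b = 0
  y = 2
  v = 6
  return 0
After constant-fold (5 stmts):
  u = 4
  b = 0
  y = 2
  v = 6
  return 0
After dead-code-elim (1 stmts):
  return 0
Evaluate:
  u = 4  =>  u = 4
  b = 6 * 0  =>  b = 0
  y = 2  =>  y = 2
  v = 6  =>  v = 6
  return b = 0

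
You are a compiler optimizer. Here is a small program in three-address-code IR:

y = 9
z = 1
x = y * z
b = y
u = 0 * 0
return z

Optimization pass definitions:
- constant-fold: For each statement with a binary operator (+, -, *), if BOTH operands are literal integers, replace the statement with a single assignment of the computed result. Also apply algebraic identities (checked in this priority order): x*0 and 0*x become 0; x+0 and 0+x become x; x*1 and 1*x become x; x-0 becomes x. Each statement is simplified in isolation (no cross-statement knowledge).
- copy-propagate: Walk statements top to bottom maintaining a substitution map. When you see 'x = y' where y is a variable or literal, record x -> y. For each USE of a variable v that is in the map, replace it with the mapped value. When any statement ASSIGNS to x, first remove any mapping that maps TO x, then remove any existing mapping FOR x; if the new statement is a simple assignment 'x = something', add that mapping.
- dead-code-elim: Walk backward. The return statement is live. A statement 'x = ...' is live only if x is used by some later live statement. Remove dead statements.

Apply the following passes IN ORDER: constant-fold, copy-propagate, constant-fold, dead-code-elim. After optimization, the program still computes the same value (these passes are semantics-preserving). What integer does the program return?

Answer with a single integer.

Initial IR:
  y = 9
  z = 1
  x = y * z
  b = y
  u = 0 * 0
  return z
After constant-fold (6 stmts):
  y = 9
  z = 1
  x = y * z
  b = y
  u = 0
  return z
After copy-propagate (6 stmts):
  y = 9
  z = 1
  x = 9 * 1
  b = 9
  u = 0
  return 1
After constant-fold (6 stmts):
  y = 9
  z = 1
  x = 9
  b = 9
  u = 0
  return 1
After dead-code-elim (1 stmts):
  return 1
Evaluate:
  y = 9  =>  y = 9
  z = 1  =>  z = 1
  x = y * z  =>  x = 9
  b = y  =>  b = 9
  u = 0 * 0  =>  u = 0
  return z = 1

Answer: 1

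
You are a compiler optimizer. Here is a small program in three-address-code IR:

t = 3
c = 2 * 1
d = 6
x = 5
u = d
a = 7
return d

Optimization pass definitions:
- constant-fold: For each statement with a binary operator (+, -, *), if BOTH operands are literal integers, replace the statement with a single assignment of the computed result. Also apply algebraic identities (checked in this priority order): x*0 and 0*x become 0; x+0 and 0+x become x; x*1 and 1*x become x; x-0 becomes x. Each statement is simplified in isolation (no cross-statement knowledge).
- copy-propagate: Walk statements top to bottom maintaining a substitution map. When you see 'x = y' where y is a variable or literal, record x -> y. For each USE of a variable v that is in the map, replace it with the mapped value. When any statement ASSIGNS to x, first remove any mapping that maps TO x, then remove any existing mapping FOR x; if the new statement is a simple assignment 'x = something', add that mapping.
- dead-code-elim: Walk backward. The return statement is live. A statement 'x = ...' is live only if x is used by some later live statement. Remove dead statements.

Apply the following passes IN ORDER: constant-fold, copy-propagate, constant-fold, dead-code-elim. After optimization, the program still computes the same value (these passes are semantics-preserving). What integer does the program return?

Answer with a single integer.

Answer: 6

Derivation:
Initial IR:
  t = 3
  c = 2 * 1
  d = 6
  x = 5
  u = d
  a = 7
  return d
After constant-fold (7 stmts):
  t = 3
  c = 2
  d = 6
  x = 5
  u = d
  a = 7
  return d
After copy-propagate (7 stmts):
  t = 3
  c = 2
  d = 6
  x = 5
  u = 6
  a = 7
  return 6
After constant-fold (7 stmts):
  t = 3
  c = 2
  d = 6
  x = 5
  u = 6
  a = 7
  return 6
After dead-code-elim (1 stmts):
  return 6
Evaluate:
  t = 3  =>  t = 3
  c = 2 * 1  =>  c = 2
  d = 6  =>  d = 6
  x = 5  =>  x = 5
  u = d  =>  u = 6
  a = 7  =>  a = 7
  return d = 6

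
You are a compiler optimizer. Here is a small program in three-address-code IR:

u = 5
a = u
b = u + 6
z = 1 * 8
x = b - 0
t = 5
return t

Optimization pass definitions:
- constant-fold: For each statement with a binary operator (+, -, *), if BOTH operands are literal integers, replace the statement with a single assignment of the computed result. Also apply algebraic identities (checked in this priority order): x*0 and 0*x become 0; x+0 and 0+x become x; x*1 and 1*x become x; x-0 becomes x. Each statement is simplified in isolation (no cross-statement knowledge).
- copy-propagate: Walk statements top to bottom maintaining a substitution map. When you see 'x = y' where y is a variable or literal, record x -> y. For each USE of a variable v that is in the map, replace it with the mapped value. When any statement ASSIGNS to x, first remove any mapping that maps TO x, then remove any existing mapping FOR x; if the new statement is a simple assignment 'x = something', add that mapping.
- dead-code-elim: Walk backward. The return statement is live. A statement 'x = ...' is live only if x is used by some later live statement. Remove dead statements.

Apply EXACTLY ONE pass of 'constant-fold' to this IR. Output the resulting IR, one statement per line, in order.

Answer: u = 5
a = u
b = u + 6
z = 8
x = b
t = 5
return t

Derivation:
Applying constant-fold statement-by-statement:
  [1] u = 5  (unchanged)
  [2] a = u  (unchanged)
  [3] b = u + 6  (unchanged)
  [4] z = 1 * 8  -> z = 8
  [5] x = b - 0  -> x = b
  [6] t = 5  (unchanged)
  [7] return t  (unchanged)
Result (7 stmts):
  u = 5
  a = u
  b = u + 6
  z = 8
  x = b
  t = 5
  return t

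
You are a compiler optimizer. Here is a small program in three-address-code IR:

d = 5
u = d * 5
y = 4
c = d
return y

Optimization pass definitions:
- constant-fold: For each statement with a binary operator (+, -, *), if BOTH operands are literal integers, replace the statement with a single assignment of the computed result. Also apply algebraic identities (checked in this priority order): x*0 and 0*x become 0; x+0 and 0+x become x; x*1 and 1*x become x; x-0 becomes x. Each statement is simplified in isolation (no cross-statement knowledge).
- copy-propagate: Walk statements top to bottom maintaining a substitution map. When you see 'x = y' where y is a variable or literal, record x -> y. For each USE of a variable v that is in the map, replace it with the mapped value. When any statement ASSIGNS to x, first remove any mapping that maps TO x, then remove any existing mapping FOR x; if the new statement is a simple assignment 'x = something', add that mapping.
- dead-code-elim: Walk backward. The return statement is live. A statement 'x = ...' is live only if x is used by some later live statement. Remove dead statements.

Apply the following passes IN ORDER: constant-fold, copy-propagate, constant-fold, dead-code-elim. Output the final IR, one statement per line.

Initial IR:
  d = 5
  u = d * 5
  y = 4
  c = d
  return y
After constant-fold (5 stmts):
  d = 5
  u = d * 5
  y = 4
  c = d
  return y
After copy-propagate (5 stmts):
  d = 5
  u = 5 * 5
  y = 4
  c = 5
  return 4
After constant-fold (5 stmts):
  d = 5
  u = 25
  y = 4
  c = 5
  return 4
After dead-code-elim (1 stmts):
  return 4

Answer: return 4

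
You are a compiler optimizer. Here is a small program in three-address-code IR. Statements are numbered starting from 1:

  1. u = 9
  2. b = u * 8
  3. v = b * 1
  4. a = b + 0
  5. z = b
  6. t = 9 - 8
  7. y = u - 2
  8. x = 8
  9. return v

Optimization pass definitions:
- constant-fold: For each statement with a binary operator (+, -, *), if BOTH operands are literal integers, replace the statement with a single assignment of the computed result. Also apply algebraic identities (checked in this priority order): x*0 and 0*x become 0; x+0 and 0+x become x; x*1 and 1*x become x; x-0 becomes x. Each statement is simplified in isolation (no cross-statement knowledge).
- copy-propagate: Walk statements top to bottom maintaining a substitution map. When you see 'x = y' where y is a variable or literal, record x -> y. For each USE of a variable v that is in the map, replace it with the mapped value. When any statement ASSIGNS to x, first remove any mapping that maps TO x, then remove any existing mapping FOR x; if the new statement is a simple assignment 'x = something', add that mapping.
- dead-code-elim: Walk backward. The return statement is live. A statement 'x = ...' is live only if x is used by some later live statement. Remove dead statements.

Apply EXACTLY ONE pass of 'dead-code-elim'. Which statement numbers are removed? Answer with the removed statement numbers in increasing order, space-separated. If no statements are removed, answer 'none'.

Backward liveness scan:
Stmt 1 'u = 9': KEEP (u is live); live-in = []
Stmt 2 'b = u * 8': KEEP (b is live); live-in = ['u']
Stmt 3 'v = b * 1': KEEP (v is live); live-in = ['b']
Stmt 4 'a = b + 0': DEAD (a not in live set ['v'])
Stmt 5 'z = b': DEAD (z not in live set ['v'])
Stmt 6 't = 9 - 8': DEAD (t not in live set ['v'])
Stmt 7 'y = u - 2': DEAD (y not in live set ['v'])
Stmt 8 'x = 8': DEAD (x not in live set ['v'])
Stmt 9 'return v': KEEP (return); live-in = ['v']
Removed statement numbers: [4, 5, 6, 7, 8]
Surviving IR:
  u = 9
  b = u * 8
  v = b * 1
  return v

Answer: 4 5 6 7 8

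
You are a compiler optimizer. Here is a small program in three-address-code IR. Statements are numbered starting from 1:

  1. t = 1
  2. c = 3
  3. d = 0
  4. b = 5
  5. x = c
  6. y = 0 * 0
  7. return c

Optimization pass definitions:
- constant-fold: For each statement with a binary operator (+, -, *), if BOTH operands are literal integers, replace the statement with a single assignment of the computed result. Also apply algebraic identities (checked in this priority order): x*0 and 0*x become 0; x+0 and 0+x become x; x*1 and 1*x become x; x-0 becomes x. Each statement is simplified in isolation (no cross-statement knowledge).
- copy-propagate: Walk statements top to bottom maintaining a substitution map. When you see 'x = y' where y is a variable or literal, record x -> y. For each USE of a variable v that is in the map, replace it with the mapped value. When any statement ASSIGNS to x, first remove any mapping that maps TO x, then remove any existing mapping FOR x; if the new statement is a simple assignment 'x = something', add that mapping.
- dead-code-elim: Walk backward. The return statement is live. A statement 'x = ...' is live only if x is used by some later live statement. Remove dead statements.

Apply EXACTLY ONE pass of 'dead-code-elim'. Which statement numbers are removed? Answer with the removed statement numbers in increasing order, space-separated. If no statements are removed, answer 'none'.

Backward liveness scan:
Stmt 1 't = 1': DEAD (t not in live set [])
Stmt 2 'c = 3': KEEP (c is live); live-in = []
Stmt 3 'd = 0': DEAD (d not in live set ['c'])
Stmt 4 'b = 5': DEAD (b not in live set ['c'])
Stmt 5 'x = c': DEAD (x not in live set ['c'])
Stmt 6 'y = 0 * 0': DEAD (y not in live set ['c'])
Stmt 7 'return c': KEEP (return); live-in = ['c']
Removed statement numbers: [1, 3, 4, 5, 6]
Surviving IR:
  c = 3
  return c

Answer: 1 3 4 5 6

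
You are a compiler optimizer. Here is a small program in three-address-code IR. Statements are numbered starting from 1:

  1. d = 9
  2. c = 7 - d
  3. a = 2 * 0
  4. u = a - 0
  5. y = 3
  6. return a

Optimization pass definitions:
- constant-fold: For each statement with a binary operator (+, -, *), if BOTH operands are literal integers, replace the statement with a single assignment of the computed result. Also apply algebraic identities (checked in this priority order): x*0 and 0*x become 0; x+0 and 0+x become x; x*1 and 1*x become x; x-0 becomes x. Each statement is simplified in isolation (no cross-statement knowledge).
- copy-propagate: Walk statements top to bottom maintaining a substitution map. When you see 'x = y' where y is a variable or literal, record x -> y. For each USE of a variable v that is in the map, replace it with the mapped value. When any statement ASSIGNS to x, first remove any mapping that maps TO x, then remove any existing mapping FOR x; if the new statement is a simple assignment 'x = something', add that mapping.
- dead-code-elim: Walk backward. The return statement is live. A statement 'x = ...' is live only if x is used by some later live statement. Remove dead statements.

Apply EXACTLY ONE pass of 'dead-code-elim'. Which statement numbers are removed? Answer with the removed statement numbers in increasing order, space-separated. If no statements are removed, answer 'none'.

Answer: 1 2 4 5

Derivation:
Backward liveness scan:
Stmt 1 'd = 9': DEAD (d not in live set [])
Stmt 2 'c = 7 - d': DEAD (c not in live set [])
Stmt 3 'a = 2 * 0': KEEP (a is live); live-in = []
Stmt 4 'u = a - 0': DEAD (u not in live set ['a'])
Stmt 5 'y = 3': DEAD (y not in live set ['a'])
Stmt 6 'return a': KEEP (return); live-in = ['a']
Removed statement numbers: [1, 2, 4, 5]
Surviving IR:
  a = 2 * 0
  return a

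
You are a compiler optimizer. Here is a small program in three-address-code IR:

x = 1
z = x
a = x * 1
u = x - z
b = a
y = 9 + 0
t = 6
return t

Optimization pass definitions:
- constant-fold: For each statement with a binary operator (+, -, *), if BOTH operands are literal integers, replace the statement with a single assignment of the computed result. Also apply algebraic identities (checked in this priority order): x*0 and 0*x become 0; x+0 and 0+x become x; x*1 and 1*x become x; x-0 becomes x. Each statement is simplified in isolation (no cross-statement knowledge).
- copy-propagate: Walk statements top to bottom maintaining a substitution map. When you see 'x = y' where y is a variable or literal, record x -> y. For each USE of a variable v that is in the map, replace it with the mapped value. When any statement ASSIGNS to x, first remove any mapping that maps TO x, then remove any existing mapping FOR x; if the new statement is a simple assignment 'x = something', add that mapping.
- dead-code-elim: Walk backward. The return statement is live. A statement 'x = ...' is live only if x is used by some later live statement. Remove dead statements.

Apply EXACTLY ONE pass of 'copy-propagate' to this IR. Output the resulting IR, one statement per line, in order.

Applying copy-propagate statement-by-statement:
  [1] x = 1  (unchanged)
  [2] z = x  -> z = 1
  [3] a = x * 1  -> a = 1 * 1
  [4] u = x - z  -> u = 1 - 1
  [5] b = a  (unchanged)
  [6] y = 9 + 0  (unchanged)
  [7] t = 6  (unchanged)
  [8] return t  -> return 6
Result (8 stmts):
  x = 1
  z = 1
  a = 1 * 1
  u = 1 - 1
  b = a
  y = 9 + 0
  t = 6
  return 6

Answer: x = 1
z = 1
a = 1 * 1
u = 1 - 1
b = a
y = 9 + 0
t = 6
return 6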